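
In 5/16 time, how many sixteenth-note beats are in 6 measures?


Step by step:
Time signature 5/16: the bottom number 16 means the sixteenth note gets one count
The top number 5 means 5 sixteenth-note beats per measure
Total = 5 × 6 measures
= 30 sixteenth-note beats


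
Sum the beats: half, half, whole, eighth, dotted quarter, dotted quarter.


Reasoning:
Beat values:
  half = 2 beats
  half = 2 beats
  whole = 4 beats
  eighth = 0.5 beats
  dotted quarter = 1.5 beats
  dotted quarter = 1.5 beats
Sum = 2 + 2 + 4 + 0.5 + 1.5 + 1.5
= 11.5 beats


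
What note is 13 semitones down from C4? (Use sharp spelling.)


Working:
C4: chromatic position 0 in octave 4 → absolute = 4×12 + 0 = 48
Transpose down 13: 48 - 13 = 35
35 = 2×12 + 11 → B in octave 2
Result = B2


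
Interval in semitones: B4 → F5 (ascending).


Solution.
Absolute semitone position = octave×12 + chromatic position
B4: 4×12 + 11 = 59
F5: 5×12 + 5 = 65
Difference = 65 - 59 = 6
= 6 semitones


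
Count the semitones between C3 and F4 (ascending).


Solution.
Absolute semitone position = octave×12 + chromatic position
C3: 3×12 + 0 = 36
F4: 4×12 + 5 = 53
Difference = 53 - 36 = 17
= 17 semitones


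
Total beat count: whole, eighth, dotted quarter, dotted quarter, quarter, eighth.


Let's work it out.
Beat values:
  whole = 4 beats
  eighth = 0.5 beats
  dotted quarter = 1.5 beats
  dotted quarter = 1.5 beats
  quarter = 1 beat
  eighth = 0.5 beats
Sum = 4 + 0.5 + 1.5 + 1.5 + 1 + 0.5
= 9 beats


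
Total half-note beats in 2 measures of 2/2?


Reasoning:
Time signature 2/2: the bottom number 2 means the half note gets one count
The top number 2 means 2 half-note beats per measure
Total = 2 × 2 measures
= 4 half-note beats


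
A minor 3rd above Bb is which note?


A 3rd spans 3 letter names, so from B we land on D
A minor 3rd = 3 semitones above Bb
Spell D at that pitch: Db
= Db


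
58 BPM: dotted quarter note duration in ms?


Step by step:
One quarter-note beat = 60000 / BPM = 60000 / 58 ms
Dotted quarter note = 3/2 × quarter note
Duration = 3/2 × 60000 / 58 = 90000 / 58
= 1551.7 ms


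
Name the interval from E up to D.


Step by step:
Letter names: E → D spans 7 letter names → a 7th
Semitones: E → D = 10 half-steps
A 7th of 10 semitones is a minor 7th
= minor 7th


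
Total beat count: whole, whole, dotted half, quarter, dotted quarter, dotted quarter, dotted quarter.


Step by step:
Beat values:
  whole = 4 beats
  whole = 4 beats
  dotted half = 3 beats
  quarter = 1 beat
  dotted quarter = 1.5 beats
  dotted quarter = 1.5 beats
  dotted quarter = 1.5 beats
Sum = 4 + 4 + 3 + 1 + 1.5 + 1.5 + 1.5
= 16.5 beats


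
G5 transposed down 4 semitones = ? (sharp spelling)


Let's work it out.
G5: chromatic position 7 in octave 5 → absolute = 5×12 + 7 = 67
Transpose down 4: 67 - 4 = 63
63 = 5×12 + 3 → D# in octave 5
Result = D#5


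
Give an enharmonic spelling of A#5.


Enharmonic notes sound the same pitch but are spelled with different letter names
A# and Bb name the same pitch class
= Bb5


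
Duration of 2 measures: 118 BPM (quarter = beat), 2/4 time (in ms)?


Let's work it out.
Quarter-note beat duration = 60000 / 118 ms
Beats per measure (2/4) = 2
One measure = 2 × 60000 / 118 = 120000 / 118 ms
2 measures = 2 × 120000 / 118 = 240000 / 118
= 2033.9 ms


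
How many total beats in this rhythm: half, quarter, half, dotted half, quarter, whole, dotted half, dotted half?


Step by step:
Beat values:
  half = 2 beats
  quarter = 1 beat
  half = 2 beats
  dotted half = 3 beats
  quarter = 1 beat
  whole = 4 beats
  dotted half = 3 beats
  dotted half = 3 beats
Sum = 2 + 1 + 2 + 3 + 1 + 4 + 3 + 3
= 19 beats


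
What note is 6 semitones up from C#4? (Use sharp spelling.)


Solution.
C#4: chromatic position 1 in octave 4 → absolute = 4×12 + 1 = 49
Transpose up 6: 49 + 6 = 55
55 = 4×12 + 7 → G in octave 4
Result = G4


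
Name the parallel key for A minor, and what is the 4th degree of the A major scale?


Parallel keys share the same tonic but differ in mode
A minor → parallel is A major
A major scale: A B C# D E F# G#
= A major; 4th degree = D


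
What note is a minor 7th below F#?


Solution.
A 7th spans 7 letter names, so from F we land on G
A minor 7th = 10 semitones below F#
Spell G at that pitch: G#
= G#


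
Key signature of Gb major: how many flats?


Working:
Flat major keys: C(0), F(1), Bb(2), Eb(3), Ab(4), Db(5), Gb(6), Cb(7)
Gb major has 6 flats
Order of flats: Bb Eb Ab Db Gb Cb Fb → first 6: Bb, Eb, Ab, Db, Gb, Cb
= 6 flats


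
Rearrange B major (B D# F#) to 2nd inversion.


Reasoning:
Root position: B D# F#
2nd inversion: move root and 3rd up an octave
Bass note: F#
Notes (bottom to top) = F# B D#


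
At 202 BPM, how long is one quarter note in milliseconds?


Reasoning:
One quarter-note beat = 60000 / BPM = 60000 / 202 ms
Duration = 60000 / 202
= 297.0 ms


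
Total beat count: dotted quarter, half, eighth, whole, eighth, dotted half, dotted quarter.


Working:
Beat values:
  dotted quarter = 1.5 beats
  half = 2 beats
  eighth = 0.5 beats
  whole = 4 beats
  eighth = 0.5 beats
  dotted half = 3 beats
  dotted quarter = 1.5 beats
Sum = 1.5 + 2 + 0.5 + 4 + 0.5 + 3 + 1.5
= 13 beats


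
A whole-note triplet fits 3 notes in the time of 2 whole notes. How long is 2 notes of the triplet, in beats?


Triplet: 3 notes occupy the space of 2 whole notes
Space = 2 × 4 = 8 beats
Each triplet note = 8 / 3 = 8/3 beats
2 notes = 2 × 8/3 = 16/3
= 16/3 beats


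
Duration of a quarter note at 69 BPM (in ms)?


Solution.
One quarter-note beat = 60000 / BPM = 60000 / 69 ms
Duration = 60000 / 69
= 869.6 ms


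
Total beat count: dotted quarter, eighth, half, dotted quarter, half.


Beat values:
  dotted quarter = 1.5 beats
  eighth = 0.5 beats
  half = 2 beats
  dotted quarter = 1.5 beats
  half = 2 beats
Sum = 1.5 + 0.5 + 2 + 1.5 + 2
= 7.5 beats


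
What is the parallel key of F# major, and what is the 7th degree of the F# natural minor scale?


Parallel keys share the same tonic but differ in mode
F# major → parallel is F# minor
F# natural minor scale: F# G# A B C# D E
= F# minor; 7th degree = E


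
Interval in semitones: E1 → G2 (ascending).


Reasoning:
Absolute semitone position = octave×12 + chromatic position
E1: 1×12 + 4 = 16
G2: 2×12 + 7 = 31
Difference = 31 - 16 = 15
= 15 semitones


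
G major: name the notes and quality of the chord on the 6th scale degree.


Reasoning:
G major scale: G A B C D E F#
Diatonic triad on degree 6 stacks scale notes 6, 1, 3: E G B
E→G = 3 semitones; E→B = 7 semitones → minor triad
= E G B (minor)


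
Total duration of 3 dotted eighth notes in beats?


Let's work it out.
Base eighth note = 1/2 beats
Dot 1 adds half the previous value: +1/4
One dotted eighth = 1/2 + 1/4 = 3/4
3 of them = 3 × 3/4 = 9/4
= 9/4 beats


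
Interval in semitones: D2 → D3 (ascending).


Working:
Absolute semitone position = octave×12 + chromatic position
D2: 2×12 + 2 = 26
D3: 3×12 + 2 = 38
Difference = 38 - 26 = 12
= 12 semitones


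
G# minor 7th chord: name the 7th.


Minor 7th chord = root + minor 3rd + perfect 5th + minor 7th
Seventh chords stack in thirds, so the letter names are G-B-D-F
Root: G#
Minor 3rd above G#: B
Perfect 5th above G#: D#
Minor 7th above G#: F#
The 7th = F#


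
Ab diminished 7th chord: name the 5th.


Reasoning:
Diminished 7th chord = root + minor 3rd + diminished 5th + diminished 7th
Seventh chords stack in thirds, so the letter names are A-C-E-G
Root: Ab
Minor 3rd above Ab: Cb
Diminished 5th above Ab: Ebb
Diminished 7th above Ab: Gbb
The 5th = Ebb


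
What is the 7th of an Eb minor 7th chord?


Minor 7th chord = root + minor 3rd + perfect 5th + minor 7th
Seventh chords stack in thirds, so the letter names are E-G-B-D
Root: Eb
Minor 3rd above Eb: Gb
Perfect 5th above Eb: Bb
Minor 7th above Eb: Db
The 7th = Db


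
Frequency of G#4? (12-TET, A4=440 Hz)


Step by step:
f = 440 × 2^(n/12) where n = semitones from A4
G#4: -1 semitones from A4
f = 440 × 2^(-1/12)
f = 415.30 Hz


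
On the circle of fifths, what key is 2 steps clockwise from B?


Let's work it out.
Each clockwise step on the circle of fifths moves up a perfect 5th
From B: B → F#/Gb → Db
= Db


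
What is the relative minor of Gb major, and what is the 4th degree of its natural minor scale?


Reasoning:
The relative minor shares the major's key signature and starts on its 6th degree
6th degree = a major 6th above the tonic; a major 6th above Gb is Eb
→ relative minor of Gb major is Eb minor
Eb natural minor scale: Eb F Gb Ab Bb Cb Db
= Eb minor; 4th degree = Ab


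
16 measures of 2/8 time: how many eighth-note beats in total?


Solution.
Time signature 2/8: the bottom number 8 means the eighth note gets one count
The top number 2 means 2 eighth-note beats per measure
Total = 2 × 16 measures
= 32 eighth-note beats


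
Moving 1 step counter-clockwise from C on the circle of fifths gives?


Each counter-clockwise step moves down a perfect 5th (= up a perfect 4th)
From C: C → F
= F


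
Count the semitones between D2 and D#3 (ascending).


Absolute semitone position = octave×12 + chromatic position
D2: 2×12 + 2 = 26
D#3: 3×12 + 3 = 39
Difference = 39 - 26 = 13
= 13 semitones


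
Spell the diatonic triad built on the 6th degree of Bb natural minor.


Step by step:
Bb natural minor scale: Bb C Db Eb F Gb Ab
Diatonic triad on degree 6 stacks scale notes 6, 1, 3: Gb Bb Db
Gb→Bb = 4 semitones; Gb→Db = 7 semitones → major triad
= Gb Bb Db (major)


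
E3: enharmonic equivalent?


Step by step:
Enharmonic notes sound the same pitch but are spelled with different letter names
E and D## name the same pitch class
= D##3


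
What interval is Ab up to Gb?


Step by step:
Letter names: A → G spans 7 letter names → a 7th
Semitones: Ab → Gb = 10 half-steps
A 7th of 10 semitones is a minor 7th
= minor 7th


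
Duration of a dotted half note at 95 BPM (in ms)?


One quarter-note beat = 60000 / BPM = 60000 / 95 ms
Dotted half note = 3 × quarter note
Duration = 3 × 60000 / 95 = 180000 / 95
= 1894.7 ms


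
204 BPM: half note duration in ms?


Solution.
One quarter-note beat = 60000 / BPM = 60000 / 204 ms
Half note = 2 × quarter note
Duration = 2 × 60000 / 204 = 120000 / 204
= 588.2 ms


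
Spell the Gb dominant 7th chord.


Dominant 7th chord = root + major 3rd + perfect 5th + minor 7th
Seventh chords stack in thirds, so the letter names are G-B-D-F
Root: Gb
Major 3rd above Gb: Bb
Perfect 5th above Gb: Db
Minor 7th above Gb: Fb
Chord = Gb Bb Db Fb


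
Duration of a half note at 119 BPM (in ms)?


One quarter-note beat = 60000 / BPM = 60000 / 119 ms
Half note = 2 × quarter note
Duration = 2 × 60000 / 119 = 120000 / 119
= 1008.4 ms


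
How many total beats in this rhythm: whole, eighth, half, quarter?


Reasoning:
Beat values:
  whole = 4 beats
  eighth = 0.5 beats
  half = 2 beats
  quarter = 1 beat
Sum = 4 + 0.5 + 2 + 1
= 7.5 beats


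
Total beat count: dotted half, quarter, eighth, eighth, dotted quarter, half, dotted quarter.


Let's work it out.
Beat values:
  dotted half = 3 beats
  quarter = 1 beat
  eighth = 0.5 beats
  eighth = 0.5 beats
  dotted quarter = 1.5 beats
  half = 2 beats
  dotted quarter = 1.5 beats
Sum = 3 + 1 + 0.5 + 0.5 + 1.5 + 2 + 1.5
= 10 beats


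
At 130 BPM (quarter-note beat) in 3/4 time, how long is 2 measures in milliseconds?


Quarter-note beat duration = 60000 / 130 ms
Beats per measure (3/4) = 3
One measure = 3 × 60000 / 130 = 180000 / 130 ms
2 measures = 2 × 180000 / 130 = 360000 / 130
= 2769.2 ms


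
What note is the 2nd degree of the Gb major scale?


Solution.
Major scale pattern: W-W-H-W-W-W-H (2-2-1-2-2-2-1 semitones)
Starting from Gb:
  Gb + 2 semitones → Ab
  Ab + 2 semitones → Bb
  Bb + 1 semitone → Cb
  Cb + 2 semitones → Db
  Db + 2 semitones → Eb
  Eb + 2 semitones → F
  F + 1 semitone → Gb
Scale: Gb Ab Bb Cb Db Eb F
Degree 2 = Ab


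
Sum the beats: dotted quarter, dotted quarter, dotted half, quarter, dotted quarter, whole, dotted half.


Working:
Beat values:
  dotted quarter = 1.5 beats
  dotted quarter = 1.5 beats
  dotted half = 3 beats
  quarter = 1 beat
  dotted quarter = 1.5 beats
  whole = 4 beats
  dotted half = 3 beats
Sum = 1.5 + 1.5 + 3 + 1 + 1.5 + 4 + 3
= 15.5 beats


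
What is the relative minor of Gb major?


Reasoning:
The relative minor shares the major's key signature and starts on its 6th degree
6th degree = a major 6th above the tonic; a major 6th above Gb is Eb
→ relative minor of Gb major is Eb minor
= Eb minor


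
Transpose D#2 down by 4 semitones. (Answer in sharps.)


D#2: chromatic position 3 in octave 2 → absolute = 2×12 + 3 = 27
Transpose down 4: 27 - 4 = 23
23 = 1×12 + 11 → B in octave 1
Result = B1


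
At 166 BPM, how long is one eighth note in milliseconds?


Working:
One quarter-note beat = 60000 / BPM = 60000 / 166 ms
Eighth note = 1/2 × quarter note
Duration = 1/2 × 60000 / 166 = 30000 / 166
= 180.7 ms


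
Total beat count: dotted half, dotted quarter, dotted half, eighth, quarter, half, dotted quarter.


Let's work it out.
Beat values:
  dotted half = 3 beats
  dotted quarter = 1.5 beats
  dotted half = 3 beats
  eighth = 0.5 beats
  quarter = 1 beat
  half = 2 beats
  dotted quarter = 1.5 beats
Sum = 3 + 1.5 + 3 + 0.5 + 1 + 2 + 1.5
= 12.5 beats


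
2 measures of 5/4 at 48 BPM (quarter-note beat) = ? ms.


Step by step:
Quarter-note beat duration = 60000 / 48 ms
Beats per measure (5/4) = 5
One measure = 5 × 60000 / 48 = 300000 / 48 ms
2 measures = 2 × 300000 / 48 = 600000 / 48
= 12500.0 ms


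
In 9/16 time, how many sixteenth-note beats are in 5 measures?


Let's work it out.
Time signature 9/16: the bottom number 16 means the sixteenth note gets one count
The top number 9 means 9 sixteenth-note beats per measure
Total = 9 × 5 measures
= 45 sixteenth-note beats


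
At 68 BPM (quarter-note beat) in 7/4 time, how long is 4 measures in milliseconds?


Step by step:
Quarter-note beat duration = 60000 / 68 ms
Beats per measure (7/4) = 7
One measure = 7 × 60000 / 68 = 420000 / 68 ms
4 measures = 4 × 420000 / 68 = 1680000 / 68
= 24705.9 ms


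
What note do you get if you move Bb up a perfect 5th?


Solution.
perfect 5th: 5 letter names, 7 semitones
Letter: B + 4 → F
Pitch: Bb + 7 semitones, spelled as an F → F
= F


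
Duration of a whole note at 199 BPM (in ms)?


Let's work it out.
One quarter-note beat = 60000 / BPM = 60000 / 199 ms
Whole note = 4 × quarter note
Duration = 4 × 60000 / 199 = 240000 / 199
= 1206.0 ms


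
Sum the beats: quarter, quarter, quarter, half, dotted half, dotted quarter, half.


Working:
Beat values:
  quarter = 1 beat
  quarter = 1 beat
  quarter = 1 beat
  half = 2 beats
  dotted half = 3 beats
  dotted quarter = 1.5 beats
  half = 2 beats
Sum = 1 + 1 + 1 + 2 + 3 + 1.5 + 2
= 11.5 beats


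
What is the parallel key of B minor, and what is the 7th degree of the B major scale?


Step by step:
Parallel keys share the same tonic but differ in mode
B minor → parallel is B major
B major scale: B C# D# E F# G# A#
= B major; 7th degree = A#


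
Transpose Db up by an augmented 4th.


augmented 4th: 4 letter names, 6 semitones
Letter: D + 3 → G
Pitch: Db + 6 semitones, spelled as a G → G
= G


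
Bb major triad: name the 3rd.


Let's work it out.
Major triad = root + major 3rd (4 semitones) + perfect 5th (7 semitones)
A triad on Bb stacks thirds, so the chord tones use letter names B-D-F
Root: Bb
Major 3rd above Bb: D
Perfect 5th above Bb: F
The 3rd = D


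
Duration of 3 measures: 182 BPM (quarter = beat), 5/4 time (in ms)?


Quarter-note beat duration = 60000 / 182 ms
Beats per measure (5/4) = 5
One measure = 5 × 60000 / 182 = 300000 / 182 ms
3 measures = 3 × 300000 / 182 = 900000 / 182
= 4945.1 ms


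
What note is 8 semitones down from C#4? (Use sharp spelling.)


C#4: chromatic position 1 in octave 4 → absolute = 4×12 + 1 = 49
Transpose down 8: 49 - 8 = 41
41 = 3×12 + 5 → F in octave 3
Result = F3


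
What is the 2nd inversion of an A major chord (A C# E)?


Solution.
Root position: A C# E
2nd inversion: move root and 3rd up an octave
Bass note: E
Notes (bottom to top) = E A C#


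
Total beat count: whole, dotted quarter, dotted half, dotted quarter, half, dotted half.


Beat values:
  whole = 4 beats
  dotted quarter = 1.5 beats
  dotted half = 3 beats
  dotted quarter = 1.5 beats
  half = 2 beats
  dotted half = 3 beats
Sum = 4 + 1.5 + 3 + 1.5 + 2 + 3
= 15 beats


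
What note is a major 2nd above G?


Let's work it out.
A 2nd spans 2 letter names, so from G we land on A
A major 2nd = 2 semitones above G
Spell A at that pitch: A
= A


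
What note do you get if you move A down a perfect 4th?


Let's work it out.
perfect 4th: 4 letter names, 5 semitones
Letter: A - 3 → E
Pitch: A - 5 semitones, spelled as an E → E
= E


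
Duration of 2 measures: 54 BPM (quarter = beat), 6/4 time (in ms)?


Working:
Quarter-note beat duration = 60000 / 54 ms
Beats per measure (6/4) = 6
One measure = 6 × 60000 / 54 = 360000 / 54 ms
2 measures = 2 × 360000 / 54 = 720000 / 54
= 13333.3 ms


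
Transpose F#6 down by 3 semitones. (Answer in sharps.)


F#6: chromatic position 6 in octave 6 → absolute = 6×12 + 6 = 78
Transpose down 3: 78 - 3 = 75
75 = 6×12 + 3 → D# in octave 6
Result = D#6


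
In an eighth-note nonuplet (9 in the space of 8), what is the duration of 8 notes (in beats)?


Let's work it out.
Nonuplet: 9 notes occupy the space of 8 eighth notes
Space = 8 × 1/2 = 4 beats
Each nonuplet note = 4 / 9 = 4/9 beats
8 notes = 8 × 4/9 = 32/9
= 32/9 beats


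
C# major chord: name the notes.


Let's work it out.
Major triad = root + major 3rd (4 semitones) + perfect 5th (7 semitones)
A triad on C# stacks thirds, so the chord tones use letter names C-E-G
Root: C#
Major 3rd above C#: E#
Perfect 5th above C#: G#
Chord = C# E# G#


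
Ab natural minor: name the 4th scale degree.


Step by step:
Natural minor scale pattern: W-H-W-W-H-W-W (2-1-2-2-1-2-2 semitones)
Starting from Ab:
  Ab + 2 semitones → Bb
  Bb + 1 semitone → Cb
  Cb + 2 semitones → Db
  Db + 2 semitones → Eb
  Eb + 1 semitone → Fb
  Fb + 2 semitones → Gb
  Gb + 2 semitones → Ab
Scale: Ab Bb Cb Db Eb Fb Gb
Degree 4 = Db


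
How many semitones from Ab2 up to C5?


Working:
Absolute semitone position = octave×12 + chromatic position
Ab2: 2×12 + 8 = 32
C5: 5×12 + 0 = 60
Difference = 60 - 32 = 28
= 28 semitones


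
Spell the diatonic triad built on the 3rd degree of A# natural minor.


A# natural minor scale: A# B# C# D# E# F# G#
Diatonic triad on degree 3 stacks scale notes 3, 5, 7: C# E# G#
C#→E# = 4 semitones; C#→G# = 7 semitones → major triad
= C# E# G# (major)


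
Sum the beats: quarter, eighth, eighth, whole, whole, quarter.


Working:
Beat values:
  quarter = 1 beat
  eighth = 0.5 beats
  eighth = 0.5 beats
  whole = 4 beats
  whole = 4 beats
  quarter = 1 beat
Sum = 1 + 0.5 + 0.5 + 4 + 4 + 1
= 11 beats


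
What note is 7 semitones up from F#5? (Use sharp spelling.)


Reasoning:
F#5: chromatic position 6 in octave 5 → absolute = 5×12 + 6 = 66
Transpose up 7: 66 + 7 = 73
73 = 6×12 + 1 → C# in octave 6
Result = C#6


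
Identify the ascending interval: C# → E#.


Step by step:
Letter names: C → E spans 3 letter names → a 3rd
Semitones: C# → E# = 4 half-steps
A 3rd of 4 semitones is a major 3rd
= major 3rd


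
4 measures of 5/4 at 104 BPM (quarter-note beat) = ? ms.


Let's work it out.
Quarter-note beat duration = 60000 / 104 ms
Beats per measure (5/4) = 5
One measure = 5 × 60000 / 104 = 300000 / 104 ms
4 measures = 4 × 300000 / 104 = 1200000 / 104
= 11538.5 ms


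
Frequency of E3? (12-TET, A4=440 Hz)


Step by step:
f = 440 × 2^(n/12) where n = semitones from A4
E3: -17 semitones from A4
f = 440 × 2^(-17/12)
f = 164.81 Hz


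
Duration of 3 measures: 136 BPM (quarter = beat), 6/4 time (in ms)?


Working:
Quarter-note beat duration = 60000 / 136 ms
Beats per measure (6/4) = 6
One measure = 6 × 60000 / 136 = 360000 / 136 ms
3 measures = 3 × 360000 / 136 = 1080000 / 136
= 7941.2 ms


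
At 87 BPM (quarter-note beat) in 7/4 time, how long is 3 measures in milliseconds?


Let's work it out.
Quarter-note beat duration = 60000 / 87 ms
Beats per measure (7/4) = 7
One measure = 7 × 60000 / 87 = 420000 / 87 ms
3 measures = 3 × 420000 / 87 = 1260000 / 87
= 14482.8 ms


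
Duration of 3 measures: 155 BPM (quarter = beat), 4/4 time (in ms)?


Step by step:
Quarter-note beat duration = 60000 / 155 ms
Beats per measure (4/4) = 4
One measure = 4 × 60000 / 155 = 240000 / 155 ms
3 measures = 3 × 240000 / 155 = 720000 / 155
= 4645.2 ms


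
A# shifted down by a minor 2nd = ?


minor 2nd: 2 letter names, 1 semitones
Letter: A - 1 → G
Pitch: A# - 1 semitones, spelled as a G → G##
= G##


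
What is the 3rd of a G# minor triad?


Step by step:
Minor triad = root + minor 3rd (3 semitones) + perfect 5th (7 semitones)
A triad on G# stacks thirds, so the chord tones use letter names G-B-D
Root: G#
Minor 3rd above G#: B
Perfect 5th above G#: D#
The 3rd = B


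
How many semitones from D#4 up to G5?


Absolute semitone position = octave×12 + chromatic position
D#4: 4×12 + 3 = 51
G5: 5×12 + 7 = 67
Difference = 67 - 51 = 16
= 16 semitones


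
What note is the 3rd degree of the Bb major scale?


Let's work it out.
Major scale pattern: W-W-H-W-W-W-H (2-2-1-2-2-2-1 semitones)
Starting from Bb:
  Bb + 2 semitones → C
  C + 2 semitones → D
  D + 1 semitone → Eb
  Eb + 2 semitones → F
  F + 2 semitones → G
  G + 2 semitones → A
  A + 1 semitone → Bb
Scale: Bb C D Eb F G A
Degree 3 = D


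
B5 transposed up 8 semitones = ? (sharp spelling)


Working:
B5: chromatic position 11 in octave 5 → absolute = 5×12 + 11 = 71
Transpose up 8: 71 + 8 = 79
79 = 6×12 + 7 → G in octave 6
Result = G6


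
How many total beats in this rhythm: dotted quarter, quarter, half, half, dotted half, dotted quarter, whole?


Reasoning:
Beat values:
  dotted quarter = 1.5 beats
  quarter = 1 beat
  half = 2 beats
  half = 2 beats
  dotted half = 3 beats
  dotted quarter = 1.5 beats
  whole = 4 beats
Sum = 1.5 + 1 + 2 + 2 + 3 + 1.5 + 4
= 15 beats


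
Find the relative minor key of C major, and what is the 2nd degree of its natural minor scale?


Reasoning:
The relative minor shares the major's key signature and starts on its 6th degree
6th degree = a major 6th above the tonic; a major 6th above C is A
→ relative minor of C major is A minor
A natural minor scale: A B C D E F G
= A minor; 2nd degree = B


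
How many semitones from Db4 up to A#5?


Absolute semitone position = octave×12 + chromatic position
Db4: 4×12 + 1 = 49
A#5: 5×12 + 10 = 70
Difference = 70 - 49 = 21
= 21 semitones


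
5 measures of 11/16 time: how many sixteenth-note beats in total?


Let's work it out.
Time signature 11/16: the bottom number 16 means the sixteenth note gets one count
The top number 11 means 11 sixteenth-note beats per measure
Total = 11 × 5 measures
= 55 sixteenth-note beats


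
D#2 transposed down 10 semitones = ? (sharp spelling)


D#2: chromatic position 3 in octave 2 → absolute = 2×12 + 3 = 27
Transpose down 10: 27 - 10 = 17
17 = 1×12 + 5 → F in octave 1
Result = F1


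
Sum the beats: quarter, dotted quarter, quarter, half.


Step by step:
Beat values:
  quarter = 1 beat
  dotted quarter = 1.5 beats
  quarter = 1 beat
  half = 2 beats
Sum = 1 + 1.5 + 1 + 2
= 5.5 beats


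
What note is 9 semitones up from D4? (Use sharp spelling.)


Step by step:
D4: chromatic position 2 in octave 4 → absolute = 4×12 + 2 = 50
Transpose up 9: 50 + 9 = 59
59 = 4×12 + 11 → B in octave 4
Result = B4


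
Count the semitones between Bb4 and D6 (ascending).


Absolute semitone position = octave×12 + chromatic position
Bb4: 4×12 + 10 = 58
D6: 6×12 + 2 = 74
Difference = 74 - 58 = 16
= 16 semitones


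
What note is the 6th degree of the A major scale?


Major scale pattern: W-W-H-W-W-W-H (2-2-1-2-2-2-1 semitones)
Starting from A:
  A + 2 semitones → B
  B + 2 semitones → C#
  C# + 1 semitone → D
  D + 2 semitones → E
  E + 2 semitones → F#
  F# + 2 semitones → G#
  G# + 1 semitone → A
Scale: A B C# D E F# G#
Degree 6 = F#


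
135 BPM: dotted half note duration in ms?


Let's work it out.
One quarter-note beat = 60000 / BPM = 60000 / 135 ms
Dotted half note = 3 × quarter note
Duration = 3 × 60000 / 135 = 180000 / 135
= 1333.3 ms


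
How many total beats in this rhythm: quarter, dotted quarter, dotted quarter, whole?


Solution.
Beat values:
  quarter = 1 beat
  dotted quarter = 1.5 beats
  dotted quarter = 1.5 beats
  whole = 4 beats
Sum = 1 + 1.5 + 1.5 + 4
= 8 beats


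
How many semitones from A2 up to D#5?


Absolute semitone position = octave×12 + chromatic position
A2: 2×12 + 9 = 33
D#5: 5×12 + 3 = 63
Difference = 63 - 33 = 30
= 30 semitones


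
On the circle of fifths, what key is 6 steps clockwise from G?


Reasoning:
Each clockwise step on the circle of fifths moves up a perfect 5th
From G: G → D → A → E → B → F#/Gb → Db
= Db


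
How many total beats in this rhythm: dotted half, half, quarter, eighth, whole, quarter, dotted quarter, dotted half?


Reasoning:
Beat values:
  dotted half = 3 beats
  half = 2 beats
  quarter = 1 beat
  eighth = 0.5 beats
  whole = 4 beats
  quarter = 1 beat
  dotted quarter = 1.5 beats
  dotted half = 3 beats
Sum = 3 + 2 + 1 + 0.5 + 4 + 1 + 1.5 + 3
= 16 beats


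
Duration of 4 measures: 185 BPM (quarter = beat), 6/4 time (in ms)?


Reasoning:
Quarter-note beat duration = 60000 / 185 ms
Beats per measure (6/4) = 6
One measure = 6 × 60000 / 185 = 360000 / 185 ms
4 measures = 4 × 360000 / 185 = 1440000 / 185
= 7783.8 ms


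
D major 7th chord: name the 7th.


Step by step:
Major 7th chord = root + major 3rd + perfect 5th + major 7th
Seventh chords stack in thirds, so the letter names are D-F-A-C
Root: D
Major 3rd above D: F#
Perfect 5th above D: A
Major 7th above D: C#
The 7th = C#


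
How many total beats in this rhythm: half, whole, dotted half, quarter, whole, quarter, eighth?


Let's work it out.
Beat values:
  half = 2 beats
  whole = 4 beats
  dotted half = 3 beats
  quarter = 1 beat
  whole = 4 beats
  quarter = 1 beat
  eighth = 0.5 beats
Sum = 2 + 4 + 3 + 1 + 4 + 1 + 0.5
= 15.5 beats


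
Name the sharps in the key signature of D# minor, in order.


Sharp minor keys follow the circle of fifths: A(0), E(1), B(2), F#(3), C#(4), G#(5), D#(6), A#(7)
D# minor has 6 sharps
Order of sharps: F# C# G# D# A# E# B# → first 6: F#, C#, G#, D#, A#, E#
= F#, C#, G#, D#, A#, E#


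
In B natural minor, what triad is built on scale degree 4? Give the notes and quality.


Step by step:
B natural minor scale: B C# D E F# G A
Diatonic triad on degree 4 stacks scale notes 4, 6, 1: E G B
E→G = 3 semitones; E→B = 7 semitones → minor triad
= E G B (minor)


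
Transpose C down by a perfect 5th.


Let's work it out.
perfect 5th: 5 letter names, 7 semitones
Letter: C - 4 → F
Pitch: C - 7 semitones, spelled as an F → F
= F


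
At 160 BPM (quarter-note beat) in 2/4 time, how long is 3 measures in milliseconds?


Quarter-note beat duration = 60000 / 160 ms
Beats per measure (2/4) = 2
One measure = 2 × 60000 / 160 = 120000 / 160 ms
3 measures = 3 × 120000 / 160 = 360000 / 160
= 2250.0 ms


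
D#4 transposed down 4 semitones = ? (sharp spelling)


Working:
D#4: chromatic position 3 in octave 4 → absolute = 4×12 + 3 = 51
Transpose down 4: 51 - 4 = 47
47 = 3×12 + 11 → B in octave 3
Result = B3


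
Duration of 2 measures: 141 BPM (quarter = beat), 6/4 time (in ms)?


Quarter-note beat duration = 60000 / 141 ms
Beats per measure (6/4) = 6
One measure = 6 × 60000 / 141 = 360000 / 141 ms
2 measures = 2 × 360000 / 141 = 720000 / 141
= 5106.4 ms


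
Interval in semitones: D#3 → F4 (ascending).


Absolute semitone position = octave×12 + chromatic position
D#3: 3×12 + 3 = 39
F4: 4×12 + 5 = 53
Difference = 53 - 39 = 14
= 14 semitones


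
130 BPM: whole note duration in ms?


One quarter-note beat = 60000 / BPM = 60000 / 130 ms
Whole note = 4 × quarter note
Duration = 4 × 60000 / 130 = 240000 / 130
= 1846.2 ms


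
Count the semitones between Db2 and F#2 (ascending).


Solution.
Absolute semitone position = octave×12 + chromatic position
Db2: 2×12 + 1 = 25
F#2: 2×12 + 6 = 30
Difference = 30 - 25 = 5
= 5 semitones


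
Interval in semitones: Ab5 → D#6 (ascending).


Reasoning:
Absolute semitone position = octave×12 + chromatic position
Ab5: 5×12 + 8 = 68
D#6: 6×12 + 3 = 75
Difference = 75 - 68 = 7
= 7 semitones


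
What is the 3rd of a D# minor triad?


Step by step:
Minor triad = root + minor 3rd (3 semitones) + perfect 5th (7 semitones)
A triad on D# stacks thirds, so the chord tones use letter names D-F-A
Root: D#
Minor 3rd above D#: F#
Perfect 5th above D#: A#
The 3rd = F#


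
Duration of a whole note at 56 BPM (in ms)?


Reasoning:
One quarter-note beat = 60000 / BPM = 60000 / 56 ms
Whole note = 4 × quarter note
Duration = 4 × 60000 / 56 = 240000 / 56
= 4285.7 ms


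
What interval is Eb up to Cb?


Reasoning:
Letter names: E → C spans 6 letter names → a 6th
Semitones: Eb → Cb = 8 half-steps
A 6th of 8 semitones is a minor 6th
= minor 6th


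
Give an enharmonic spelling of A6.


Working:
Enharmonic notes sound the same pitch but are spelled with different letter names
A and G## name the same pitch class
= G##6


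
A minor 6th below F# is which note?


Let's work it out.
A 6th spans 6 letter names, so from F we land on A
A minor 6th = 8 semitones below F#
Spell A at that pitch: A#
= A#


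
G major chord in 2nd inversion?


Let's work it out.
Root position: G B D
2nd inversion: move root and 3rd up an octave
Bass note: D
Notes (bottom to top) = D G B


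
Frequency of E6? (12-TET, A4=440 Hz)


Reasoning:
f = 440 × 2^(n/12) where n = semitones from A4
E6: 19 semitones from A4
f = 440 × 2^(19/12)
f = 1318.51 Hz


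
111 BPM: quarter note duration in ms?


One quarter-note beat = 60000 / BPM = 60000 / 111 ms
Duration = 60000 / 111
= 540.5 ms


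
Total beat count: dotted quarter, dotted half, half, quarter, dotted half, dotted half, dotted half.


Let's work it out.
Beat values:
  dotted quarter = 1.5 beats
  dotted half = 3 beats
  half = 2 beats
  quarter = 1 beat
  dotted half = 3 beats
  dotted half = 3 beats
  dotted half = 3 beats
Sum = 1.5 + 3 + 2 + 1 + 3 + 3 + 3
= 16.5 beats


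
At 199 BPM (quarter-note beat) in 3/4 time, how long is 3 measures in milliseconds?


Solution.
Quarter-note beat duration = 60000 / 199 ms
Beats per measure (3/4) = 3
One measure = 3 × 60000 / 199 = 180000 / 199 ms
3 measures = 3 × 180000 / 199 = 540000 / 199
= 2713.6 ms


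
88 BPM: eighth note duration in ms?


Solution.
One quarter-note beat = 60000 / BPM = 60000 / 88 ms
Eighth note = 1/2 × quarter note
Duration = 1/2 × 60000 / 88 = 30000 / 88
= 340.9 ms


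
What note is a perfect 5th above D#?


Solution.
A 5th spans 5 letter names, so from D we land on A
A perfect 5th = 7 semitones above D#
Spell A at that pitch: A#
= A#


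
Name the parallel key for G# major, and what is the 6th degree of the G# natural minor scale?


Step by step:
Parallel keys share the same tonic but differ in mode
G# major → parallel is G# minor
G# natural minor scale: G# A# B C# D# E F#
= G# minor; 6th degree = E


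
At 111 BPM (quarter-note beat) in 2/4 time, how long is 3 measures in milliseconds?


Let's work it out.
Quarter-note beat duration = 60000 / 111 ms
Beats per measure (2/4) = 2
One measure = 2 × 60000 / 111 = 120000 / 111 ms
3 measures = 3 × 120000 / 111 = 360000 / 111
= 3243.2 ms


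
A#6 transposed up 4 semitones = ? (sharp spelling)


Solution.
A#6: chromatic position 10 in octave 6 → absolute = 6×12 + 10 = 82
Transpose up 4: 82 + 4 = 86
86 = 7×12 + 2 → D in octave 7
Result = D7


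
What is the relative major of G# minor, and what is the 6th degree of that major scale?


Reasoning:
The relative major shares the key signature and is a minor 3rd above the minor tonic
A minor 3rd above G# is B
→ relative major of G# minor is B major
B major scale: B C# D# E F# G# A#
= B major; 6th degree = G#


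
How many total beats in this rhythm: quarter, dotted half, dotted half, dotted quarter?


Let's work it out.
Beat values:
  quarter = 1 beat
  dotted half = 3 beats
  dotted half = 3 beats
  dotted quarter = 1.5 beats
Sum = 1 + 3 + 3 + 1.5
= 8.5 beats


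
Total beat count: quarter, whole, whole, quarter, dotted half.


Let's work it out.
Beat values:
  quarter = 1 beat
  whole = 4 beats
  whole = 4 beats
  quarter = 1 beat
  dotted half = 3 beats
Sum = 1 + 4 + 4 + 1 + 3
= 13 beats


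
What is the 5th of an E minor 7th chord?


Working:
Minor 7th chord = root + minor 3rd + perfect 5th + minor 7th
Seventh chords stack in thirds, so the letter names are E-G-B-D
Root: E
Minor 3rd above E: G
Perfect 5th above E: B
Minor 7th above E: D
The 5th = B


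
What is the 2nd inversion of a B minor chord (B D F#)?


Solution.
Root position: B D F#
2nd inversion: move root and 3rd up an octave
Bass note: F#
Notes (bottom to top) = F# B D


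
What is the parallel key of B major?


Solution.
Parallel keys share the same tonic but differ in mode
B major → parallel is B minor
= B minor


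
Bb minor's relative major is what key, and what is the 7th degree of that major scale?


Let's work it out.
The relative major shares the key signature and is a minor 3rd above the minor tonic
A minor 3rd above Bb is Db
→ relative major of Bb minor is Db major
Db major scale: Db Eb F Gb Ab Bb C
= Db major; 7th degree = C


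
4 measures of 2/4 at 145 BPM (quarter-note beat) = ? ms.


Reasoning:
Quarter-note beat duration = 60000 / 145 ms
Beats per measure (2/4) = 2
One measure = 2 × 60000 / 145 = 120000 / 145 ms
4 measures = 4 × 120000 / 145 = 480000 / 145
= 3310.3 ms


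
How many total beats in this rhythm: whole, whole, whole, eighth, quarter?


Step by step:
Beat values:
  whole = 4 beats
  whole = 4 beats
  whole = 4 beats
  eighth = 0.5 beats
  quarter = 1 beat
Sum = 4 + 4 + 4 + 0.5 + 1
= 13.5 beats


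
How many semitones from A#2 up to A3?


Absolute semitone position = octave×12 + chromatic position
A#2: 2×12 + 10 = 34
A3: 3×12 + 9 = 45
Difference = 45 - 34 = 11
= 11 semitones


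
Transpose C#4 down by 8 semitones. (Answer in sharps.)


Step by step:
C#4: chromatic position 1 in octave 4 → absolute = 4×12 + 1 = 49
Transpose down 8: 49 - 8 = 41
41 = 3×12 + 5 → F in octave 3
Result = F3


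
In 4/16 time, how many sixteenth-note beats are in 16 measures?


Step by step:
Time signature 4/16: the bottom number 16 means the sixteenth note gets one count
The top number 4 means 4 sixteenth-note beats per measure
Total = 4 × 16 measures
= 64 sixteenth-note beats


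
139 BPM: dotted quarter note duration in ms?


Solution.
One quarter-note beat = 60000 / BPM = 60000 / 139 ms
Dotted quarter note = 3/2 × quarter note
Duration = 3/2 × 60000 / 139 = 90000 / 139
= 647.5 ms


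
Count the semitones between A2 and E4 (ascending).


Absolute semitone position = octave×12 + chromatic position
A2: 2×12 + 9 = 33
E4: 4×12 + 4 = 52
Difference = 52 - 33 = 19
= 19 semitones


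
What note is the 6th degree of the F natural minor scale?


Let's work it out.
Natural minor scale pattern: W-H-W-W-H-W-W (2-1-2-2-1-2-2 semitones)
Starting from F:
  F + 2 semitones → G
  G + 1 semitone → Ab
  Ab + 2 semitones → Bb
  Bb + 2 semitones → C
  C + 1 semitone → Db
  Db + 2 semitones → Eb
  Eb + 2 semitones → F
Scale: F G Ab Bb C Db Eb
Degree 6 = Db


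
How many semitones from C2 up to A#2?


Reasoning:
Absolute semitone position = octave×12 + chromatic position
C2: 2×12 + 0 = 24
A#2: 2×12 + 10 = 34
Difference = 34 - 24 = 10
= 10 semitones


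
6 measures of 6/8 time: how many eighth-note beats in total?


Time signature 6/8: the bottom number 8 means the eighth note gets one count
The top number 6 means 6 eighth-note beats per measure
Total = 6 × 6 measures
= 36 eighth-note beats


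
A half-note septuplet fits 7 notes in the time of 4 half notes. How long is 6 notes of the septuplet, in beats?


Solution.
Septuplet: 7 notes occupy the space of 4 half notes
Space = 4 × 2 = 8 beats
Each septuplet note = 8 / 7 = 8/7 beats
6 notes = 6 × 8/7 = 48/7
= 48/7 beats


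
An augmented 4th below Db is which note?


Solution.
A 4th spans 4 letter names, so from D we land on A
An augmented 4th = 6 semitones below Db
Spell A at that pitch: Abb
= Abb


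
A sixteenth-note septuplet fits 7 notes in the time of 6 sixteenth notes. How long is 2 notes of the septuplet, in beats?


Septuplet: 7 notes occupy the space of 6 sixteenth notes
Space = 6 × 1/4 = 3/2 beats
Each septuplet note = 3/2 / 7 = 3/14 beats
2 notes = 2 × 3/14 = 3/7
= 3/7 beats


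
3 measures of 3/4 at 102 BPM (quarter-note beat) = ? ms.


Reasoning:
Quarter-note beat duration = 60000 / 102 ms
Beats per measure (3/4) = 3
One measure = 3 × 60000 / 102 = 180000 / 102 ms
3 measures = 3 × 180000 / 102 = 540000 / 102
= 5294.1 ms


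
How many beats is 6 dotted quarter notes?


Working:
Base quarter note = 1 beat
Dot 1 adds half the previous value: +1/2
One dotted quarter = 1 + 1/2 = 3/2
6 of them = 6 × 3/2 = 9
= 9 beats


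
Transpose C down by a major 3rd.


Reasoning:
major 3rd: 3 letter names, 4 semitones
Letter: C - 2 → A
Pitch: C - 4 semitones, spelled as an A → Ab
= Ab


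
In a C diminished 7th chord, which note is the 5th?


Working:
Diminished 7th chord = root + minor 3rd + diminished 5th + diminished 7th
Seventh chords stack in thirds, so the letter names are C-E-G-B
Root: C
Minor 3rd above C: Eb
Diminished 5th above C: Gb
Diminished 7th above C: Bbb
The 5th = Gb


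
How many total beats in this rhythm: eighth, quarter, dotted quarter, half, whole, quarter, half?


Step by step:
Beat values:
  eighth = 0.5 beats
  quarter = 1 beat
  dotted quarter = 1.5 beats
  half = 2 beats
  whole = 4 beats
  quarter = 1 beat
  half = 2 beats
Sum = 0.5 + 1 + 1.5 + 2 + 4 + 1 + 2
= 12 beats


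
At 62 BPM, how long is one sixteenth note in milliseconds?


Step by step:
One quarter-note beat = 60000 / BPM = 60000 / 62 ms
Sixteenth note = 1/4 × quarter note
Duration = 1/4 × 60000 / 62 = 15000 / 62
= 241.9 ms


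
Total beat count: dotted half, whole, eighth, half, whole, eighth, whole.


Beat values:
  dotted half = 3 beats
  whole = 4 beats
  eighth = 0.5 beats
  half = 2 beats
  whole = 4 beats
  eighth = 0.5 beats
  whole = 4 beats
Sum = 3 + 4 + 0.5 + 2 + 4 + 0.5 + 4
= 18 beats


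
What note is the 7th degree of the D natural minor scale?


Step by step:
Natural minor scale pattern: W-H-W-W-H-W-W (2-1-2-2-1-2-2 semitones)
Starting from D:
  D + 2 semitones → E
  E + 1 semitone → F
  F + 2 semitones → G
  G + 2 semitones → A
  A + 1 semitone → Bb
  Bb + 2 semitones → C
  C + 2 semitones → D
Scale: D E F G A Bb C
Degree 7 = C


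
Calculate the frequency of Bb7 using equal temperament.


f = 440 × 2^(n/12) where n = semitones from A4
Bb7: 37 semitones from A4
f = 440 × 2^(37/12)
f = 3729.31 Hz


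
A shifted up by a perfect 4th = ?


Solution.
perfect 4th: 4 letter names, 5 semitones
Letter: A + 3 → D
Pitch: A + 5 semitones, spelled as a D → D
= D
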